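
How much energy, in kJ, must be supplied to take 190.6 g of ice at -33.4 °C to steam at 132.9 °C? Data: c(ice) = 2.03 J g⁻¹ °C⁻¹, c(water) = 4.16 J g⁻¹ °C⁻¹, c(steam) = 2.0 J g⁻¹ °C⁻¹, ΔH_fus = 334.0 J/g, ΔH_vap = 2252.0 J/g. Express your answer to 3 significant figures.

q = 598 kJ

q1 (heat ice -33.4→0.0 °C): 190.6 × 2.03 × 33.4 = 12923 J
q2 (melt at 0 °C): 190.6 × 334.0 = 63660 J
q3 (heat water 0.0→100.0 °C): 190.6 × 4.16 × 100.0 = 79290 J
q4 (vaporize at 100 °C): 190.6 × 2252.0 = 429231 J
q5 (heat steam 100.0→132.9 °C): 190.6 × 2.0 × 32.9 = 12541 J
Total: 12923 + 63660 + 79290 + 429231 + 12541 = 597645 J = 598 kJ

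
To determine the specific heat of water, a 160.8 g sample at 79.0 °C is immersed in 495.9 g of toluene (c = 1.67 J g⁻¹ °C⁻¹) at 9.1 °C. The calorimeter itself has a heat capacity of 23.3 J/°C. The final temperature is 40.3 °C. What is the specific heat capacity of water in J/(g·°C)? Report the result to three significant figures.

c = 4.27 J/(g·°C)

q_gained = (495.9 × 1.67 + 23.3) × (40.3 − 9.1) = 26570 J
q_lost = 160.8 × c × (79.0 − 40.3) = 6222.96 c
Set equal: c = 26570 / 6222.96 = 4.27 J/(g·°C)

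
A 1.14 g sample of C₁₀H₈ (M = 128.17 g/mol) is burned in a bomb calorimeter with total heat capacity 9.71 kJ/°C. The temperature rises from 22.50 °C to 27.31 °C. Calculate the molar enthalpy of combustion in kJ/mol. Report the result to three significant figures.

ΔH = -5250 kJ/mol

ΔT = 27.31 − 22.50 = 4.81 °C
q_cal = C_cal × ΔT = 9.71 × 4.81 = 46.7051 kJ
n = 1.14 / 128.17 = 0.008894 mol
q_rxn = −q_cal = -46.7051 kJ
ΔH = -46.7051 / 0.008894 = -5251 kJ/mol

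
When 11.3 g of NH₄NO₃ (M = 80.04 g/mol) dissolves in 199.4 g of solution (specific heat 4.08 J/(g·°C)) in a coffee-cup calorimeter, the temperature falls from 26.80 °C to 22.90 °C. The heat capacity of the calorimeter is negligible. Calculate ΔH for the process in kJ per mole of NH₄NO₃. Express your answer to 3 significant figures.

ΔH = 22.5 kJ/mol

|ΔT| = |22.90 − 26.80| = 3.90 °C
|q_surr| = (199.4 × 4.08) × 3.90 = 813.552 × 3.90 = 3173 J
n(NH₄NO₃) = 11.3 / 80.04 = 0.1412 mol
Temperature fell, so q_rxn = +|q_surr| = 3.173 kJ
ΔH = q_rxn / n = 22.47 kJ/mol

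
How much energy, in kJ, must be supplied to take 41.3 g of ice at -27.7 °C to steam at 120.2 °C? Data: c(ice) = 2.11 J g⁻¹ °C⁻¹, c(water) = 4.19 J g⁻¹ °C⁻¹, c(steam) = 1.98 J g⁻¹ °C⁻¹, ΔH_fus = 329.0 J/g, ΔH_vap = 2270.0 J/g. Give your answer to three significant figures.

q1 (heat ice -27.7→0.0 °C): 41.3 × 2.11 × 27.7 = 2414 J
q2 (melt at 0 °C): 41.3 × 329.0 = 13588 J
q3 (heat water 0.0→100.0 °C): 41.3 × 4.19 × 100.0 = 17305 J
q4 (vaporize at 100 °C): 41.3 × 2270.0 = 93751 J
q5 (heat steam 100.0→120.2 °C): 41.3 × 1.98 × 20.2 = 1652 J
Total: 2414 + 13588 + 17305 + 93751 + 1652 = 128710 J = 129 kJ

q = 129 kJ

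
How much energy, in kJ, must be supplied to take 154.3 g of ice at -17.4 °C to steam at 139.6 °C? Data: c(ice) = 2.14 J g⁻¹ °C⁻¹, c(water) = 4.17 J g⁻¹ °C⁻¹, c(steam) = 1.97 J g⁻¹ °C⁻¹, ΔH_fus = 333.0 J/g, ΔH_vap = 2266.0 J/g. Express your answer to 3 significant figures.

q1 (heat ice -17.4→0.0 °C): 154.3 × 2.14 × 17.4 = 5746 J
q2 (melt at 0 °C): 154.3 × 333.0 = 51382 J
q3 (heat water 0.0→100.0 °C): 154.3 × 4.17 × 100.0 = 64343 J
q4 (vaporize at 100 °C): 154.3 × 2266.0 = 349644 J
q5 (heat steam 100.0→139.6 °C): 154.3 × 1.97 × 39.6 = 12037 J
Total: 5746 + 51382 + 64343 + 349644 + 12037 = 483152 J = 483 kJ

q = 483 kJ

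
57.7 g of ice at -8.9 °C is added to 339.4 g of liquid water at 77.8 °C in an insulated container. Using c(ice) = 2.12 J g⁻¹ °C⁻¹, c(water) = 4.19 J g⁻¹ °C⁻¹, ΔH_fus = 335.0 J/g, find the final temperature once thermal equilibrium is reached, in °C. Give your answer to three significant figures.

T_f = 54.2 °C

Heat to bring ice to 0 °C and melt it: q₁ = 57.7×2.12×8.9 + 57.7×335.0 = 20418 J
Heat the water can supply cooling to 0 °C: 339.4×4.19×77.8 = 110638 J > q₁, so all ice melts.
Energy balance: 339.4×4.19×(77.8 − T) = 20418 + 57.7×4.19×(T − 0)
1422.086(77.8 − T) = 20418 + 241.763 T
110638 − 20418 = 1663.849 T
T = 90220 / 1663.849 = 54.22 °C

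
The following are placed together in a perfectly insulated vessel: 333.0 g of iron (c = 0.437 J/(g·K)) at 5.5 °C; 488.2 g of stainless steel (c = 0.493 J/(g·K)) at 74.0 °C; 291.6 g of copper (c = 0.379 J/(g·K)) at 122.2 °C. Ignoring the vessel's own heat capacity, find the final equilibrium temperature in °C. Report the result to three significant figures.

Σ mᵢcᵢ(T − Tᵢ) = 0  ⇒  T = Σ mᵢcᵢTᵢ / Σ mᵢcᵢ
Σ mᵢcᵢ = 333.0×0.437 + 488.2×0.493 + 291.6×0.379 = 496.7200
Σ mᵢcᵢTᵢ = 145.521×5.5 + 240.6826×74.0 + 110.5164×122.2 = 32116
T = 32116 / 496.7200 = 64.66 °C

T_f = 64.7 °C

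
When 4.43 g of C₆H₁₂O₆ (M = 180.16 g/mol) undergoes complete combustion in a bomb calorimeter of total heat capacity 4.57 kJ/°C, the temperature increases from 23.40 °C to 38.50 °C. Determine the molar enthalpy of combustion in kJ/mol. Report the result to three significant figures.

ΔT = 38.50 − 23.40 = 15.10 °C
q_cal = C_cal × ΔT = 4.57 × 15.10 = 69.007 kJ
n = 4.43 / 180.16 = 0.02459 mol
q_rxn = −q_cal = -69.007 kJ
ΔH = -69.007 / 0.02459 = -2806 kJ/mol

ΔH = -2810 kJ/mol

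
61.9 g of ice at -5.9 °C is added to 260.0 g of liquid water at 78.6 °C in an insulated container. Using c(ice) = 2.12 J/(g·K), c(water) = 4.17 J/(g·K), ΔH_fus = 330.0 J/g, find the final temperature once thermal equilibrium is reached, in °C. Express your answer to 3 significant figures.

T_f = 47.7 °C

Heat to bring ice to 0 °C and melt it: q₁ = 61.9×2.12×5.9 + 61.9×330.0 = 21201 J
Heat the water can supply cooling to 0 °C: 260.0×4.17×78.6 = 85218.1 J > q₁, so all ice melts.
Energy balance: 260.0×4.17×(78.6 − T) = 21201 + 61.9×4.17×(T − 0)
1084.2(78.6 − T) = 21201 + 258.123 T
85218.1 − 21201 = 1342.323 T
T = 64017.1 / 1342.323 = 47.69 °C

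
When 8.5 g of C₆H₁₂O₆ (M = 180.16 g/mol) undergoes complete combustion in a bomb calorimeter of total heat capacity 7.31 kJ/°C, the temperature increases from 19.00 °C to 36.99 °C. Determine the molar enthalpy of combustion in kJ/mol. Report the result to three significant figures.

ΔT = 36.99 − 19.00 = 17.99 °C
q_cal = C_cal × ΔT = 7.31 × 17.99 = 131.5069 kJ
n = 8.5 / 180.16 = 0.04718 mol
q_rxn = −q_cal = -131.5069 kJ
ΔH = -131.5069 / 0.04718 = -2787 kJ/mol

ΔH = -2790 kJ/mol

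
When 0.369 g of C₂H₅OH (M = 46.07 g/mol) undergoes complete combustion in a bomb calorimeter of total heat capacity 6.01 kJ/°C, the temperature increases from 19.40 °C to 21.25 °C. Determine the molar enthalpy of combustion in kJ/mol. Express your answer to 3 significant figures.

ΔT = 21.25 − 19.40 = 1.85 °C
q_cal = C_cal × ΔT = 6.01 × 1.85 = 11.1185 kJ
n = 0.369 / 46.07 = 0.008010 mol
q_rxn = −q_cal = -11.1185 kJ
ΔH = -11.1185 / 0.008010 = -1388 kJ/mol

ΔH = -1390 kJ/mol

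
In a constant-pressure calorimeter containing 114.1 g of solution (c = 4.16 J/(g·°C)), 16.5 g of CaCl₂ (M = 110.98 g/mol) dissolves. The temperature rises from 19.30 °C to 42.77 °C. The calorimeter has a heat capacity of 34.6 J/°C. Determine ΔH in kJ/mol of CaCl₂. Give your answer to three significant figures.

ΔH = -80.4 kJ/mol

|ΔT| = |42.77 − 19.30| = 23.47 °C
|q_surr| = (114.1 × 4.16 + 34.6) × 23.47 = 509.256 × 23.47 = 11950 J
n(CaCl₂) = 16.5 / 110.98 = 0.1487 mol
Temperature rose, so q_rxn = −|q_surr| = -11.95 kJ
ΔH = q_rxn / n = -80.36 kJ/mol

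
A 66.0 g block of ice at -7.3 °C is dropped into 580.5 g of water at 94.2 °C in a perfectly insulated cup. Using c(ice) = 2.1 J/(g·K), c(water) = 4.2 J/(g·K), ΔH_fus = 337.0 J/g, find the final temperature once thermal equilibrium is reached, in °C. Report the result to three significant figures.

Heat to bring ice to 0 °C and melt it: q₁ = 66.0×2.1×7.3 + 66.0×337.0 = 23254 J
Heat the water can supply cooling to 0 °C: 580.5×4.2×94.2 = 229669 J > q₁, so all ice melts.
Energy balance: 580.5×4.2×(94.2 − T) = 23254 + 66.0×4.2×(T − 0)
2438.1(94.2 − T) = 23254 + 277.2 T
229669 − 23254 = 2715.3 T
T = 206415 / 2715.3 = 76.02 °C

T_f = 76.0 °C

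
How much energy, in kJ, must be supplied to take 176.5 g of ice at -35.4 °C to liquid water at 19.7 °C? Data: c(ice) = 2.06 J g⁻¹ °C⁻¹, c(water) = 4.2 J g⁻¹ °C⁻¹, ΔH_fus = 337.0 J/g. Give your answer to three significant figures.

q1 (heat ice -35.4→0.0 °C): 176.5 × 2.06 × 35.4 = 12871 J
q2 (melt at 0 °C): 176.5 × 337.0 = 59481 J
q3 (heat water 0.0→19.7 °C): 176.5 × 4.2 × 19.7 = 14604 J
Total: 12871 + 59481 + 14604 = 86956 J = 87.0 kJ

q = 87.0 kJ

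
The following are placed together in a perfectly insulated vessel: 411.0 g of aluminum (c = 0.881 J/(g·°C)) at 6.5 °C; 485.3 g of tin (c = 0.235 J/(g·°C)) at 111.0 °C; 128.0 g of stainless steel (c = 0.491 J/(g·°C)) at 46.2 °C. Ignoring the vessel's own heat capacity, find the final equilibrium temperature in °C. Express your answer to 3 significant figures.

T_f = 33.2 °C

Σ mᵢcᵢ(T − Tᵢ) = 0  ⇒  T = Σ mᵢcᵢTᵢ / Σ mᵢcᵢ
Σ mᵢcᵢ = 411.0×0.881 + 485.3×0.235 + 128.0×0.491 = 538.9845
Σ mᵢcᵢTᵢ = 362.091×6.5 + 114.0455×111.0 + 62.848×46.2 = 17916
T = 17916 / 538.9845 = 33.24 °C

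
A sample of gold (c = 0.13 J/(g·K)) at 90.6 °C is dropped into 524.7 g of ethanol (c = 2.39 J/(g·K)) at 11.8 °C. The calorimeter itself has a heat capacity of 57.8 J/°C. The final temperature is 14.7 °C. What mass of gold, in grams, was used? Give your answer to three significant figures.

q_gained = (524.7 × 2.39 + 57.8) × (14.7 − 11.8) = 3804 J
q_lost = m × 0.13 × (90.6 − 14.7) = 9.867 m
m = 3804 / 9.867 = 386 g

m = 386 g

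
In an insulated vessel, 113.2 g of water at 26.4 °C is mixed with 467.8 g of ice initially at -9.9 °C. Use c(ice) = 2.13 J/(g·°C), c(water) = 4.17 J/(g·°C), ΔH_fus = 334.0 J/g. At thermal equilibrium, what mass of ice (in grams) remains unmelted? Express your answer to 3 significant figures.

Heat to warm all ice to 0 °C: 467.8×2.13×9.9 = 9864.5 J
Heat released by water cooling to 0 °C: 113.2×4.17×26.4 = 12462 J
12462 J < 9864.5 + 467.8×334.0 = 166109.7 J, so not all ice melts; final T = 0 °C.
Heat left for melting: 12462 − 9864.5 = 2597.5 J
Mass melted = 2597.5 / 334.0 = 7.777 g
Ice remaining = 467.8 − 7.777 = 460.023 g

m_ice remaining = 460 g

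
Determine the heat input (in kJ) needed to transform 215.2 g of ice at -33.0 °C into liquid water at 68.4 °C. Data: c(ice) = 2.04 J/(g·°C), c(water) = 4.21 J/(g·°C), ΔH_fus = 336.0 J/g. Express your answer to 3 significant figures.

q1 (heat ice -33.0→0.0 °C): 215.2 × 2.04 × 33.0 = 14487 J
q2 (melt at 0 °C): 215.2 × 336.0 = 72307 J
q3 (heat water 0.0→68.4 °C): 215.2 × 4.21 × 68.4 = 61970 J
Total: 14487 + 72307 + 61970 = 148764 J = 149 kJ

q = 149 kJ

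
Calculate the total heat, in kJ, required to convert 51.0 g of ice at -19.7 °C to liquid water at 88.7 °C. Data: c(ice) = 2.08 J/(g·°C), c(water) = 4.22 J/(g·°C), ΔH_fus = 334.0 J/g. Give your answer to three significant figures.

q1 (heat ice -19.7→0.0 °C): 51.0 × 2.08 × 19.7 = 2090 J
q2 (melt at 0 °C): 51.0 × 334.0 = 17034 J
q3 (heat water 0.0→88.7 °C): 51.0 × 4.22 × 88.7 = 19090 J
Total: 2090 + 17034 + 19090 = 38214 J = 38.2 kJ

q = 38.2 kJ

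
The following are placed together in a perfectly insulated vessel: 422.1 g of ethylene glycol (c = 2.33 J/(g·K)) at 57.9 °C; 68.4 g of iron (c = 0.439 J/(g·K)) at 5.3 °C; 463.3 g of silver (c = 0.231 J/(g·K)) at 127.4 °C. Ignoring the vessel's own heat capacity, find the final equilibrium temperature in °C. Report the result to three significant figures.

T_f = 63.1 °C

Σ mᵢcᵢ(T − Tᵢ) = 0  ⇒  T = Σ mᵢcᵢTᵢ / Σ mᵢcᵢ
Σ mᵢcᵢ = 422.1×2.33 + 68.4×0.439 + 463.3×0.231 = 1120.5429
Σ mᵢcᵢTᵢ = 983.493×57.9 + 30.0276×5.3 + 107.0223×127.4 = 70738
T = 70738 / 1120.5429 = 63.13 °C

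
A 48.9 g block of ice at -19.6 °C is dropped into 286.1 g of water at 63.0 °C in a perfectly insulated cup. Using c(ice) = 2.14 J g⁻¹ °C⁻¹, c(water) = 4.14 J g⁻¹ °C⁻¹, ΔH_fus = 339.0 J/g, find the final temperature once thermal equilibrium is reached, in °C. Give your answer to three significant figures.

T_f = 40.4 °C

Heat to bring ice to 0 °C and melt it: q₁ = 48.9×2.14×19.6 + 48.9×339.0 = 18628 J
Heat the water can supply cooling to 0 °C: 286.1×4.14×63.0 = 74620.6 J > q₁, so all ice melts.
Energy balance: 286.1×4.14×(63.0 − T) = 18628 + 48.9×4.14×(T − 0)
1184.454(63.0 − T) = 18628 + 202.446 T
74620.6 − 18628 = 1386.900 T
T = 55992.6 / 1386.900 = 40.37 °C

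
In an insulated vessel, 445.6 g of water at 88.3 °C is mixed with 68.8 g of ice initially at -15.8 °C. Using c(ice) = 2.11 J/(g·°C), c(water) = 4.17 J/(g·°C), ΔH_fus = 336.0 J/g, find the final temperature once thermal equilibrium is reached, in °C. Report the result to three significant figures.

T_f = 64.6 °C

Heat to bring ice to 0 °C and melt it: q₁ = 68.8×2.11×15.8 + 68.8×336.0 = 25410 J
Heat the water can supply cooling to 0 °C: 445.6×4.17×88.3 = 164075 J > q₁, so all ice melts.
Energy balance: 445.6×4.17×(88.3 − T) = 25410 + 68.8×4.17×(T − 0)
1858.152(88.3 − T) = 25410 + 286.896 T
164075 − 25410 = 2145.048 T
T = 138665 / 2145.048 = 64.64 °C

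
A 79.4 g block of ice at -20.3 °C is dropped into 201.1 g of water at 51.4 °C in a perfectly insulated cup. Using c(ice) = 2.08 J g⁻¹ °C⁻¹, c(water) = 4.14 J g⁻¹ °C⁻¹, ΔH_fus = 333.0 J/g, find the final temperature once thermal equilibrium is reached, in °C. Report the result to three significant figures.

Heat to bring ice to 0 °C and melt it: q₁ = 79.4×2.08×20.3 + 79.4×333.0 = 29793 J
Heat the water can supply cooling to 0 °C: 201.1×4.14×51.4 = 42793.3 J > q₁, so all ice melts.
Energy balance: 201.1×4.14×(51.4 − T) = 29793 + 79.4×4.14×(T − 0)
832.554(51.4 − T) = 29793 + 328.716 T
42793.3 − 29793 = 1161.270 T
T = 13000.3 / 1161.270 = 11.19 °C

T_f = 11.2 °C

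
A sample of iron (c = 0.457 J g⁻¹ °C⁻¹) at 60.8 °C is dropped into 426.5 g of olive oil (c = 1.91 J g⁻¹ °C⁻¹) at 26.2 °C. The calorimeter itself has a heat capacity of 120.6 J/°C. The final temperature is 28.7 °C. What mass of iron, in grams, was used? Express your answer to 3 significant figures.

q_gained = (426.5 × 1.91 + 120.6) × (28.7 − 26.2) = 2338 J
q_lost = m × 0.457 × (60.8 − 28.7) = 14.6697 m
m = 2338 / 14.6697 = 159 g

m = 159 g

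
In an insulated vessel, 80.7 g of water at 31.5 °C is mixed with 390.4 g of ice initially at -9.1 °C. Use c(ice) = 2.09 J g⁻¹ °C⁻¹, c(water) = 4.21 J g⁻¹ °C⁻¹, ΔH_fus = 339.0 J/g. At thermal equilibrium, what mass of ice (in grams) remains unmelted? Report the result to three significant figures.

Heat to warm all ice to 0 °C: 390.4×2.09×9.1 = 7425.0 J
Heat released by water cooling to 0 °C: 80.7×4.21×31.5 = 10702 J
10702 J < 7425.0 + 390.4×339.0 = 139770.6 J, so not all ice melts; final T = 0 °C.
Heat left for melting: 10702 − 7425.0 = 3277.0 J
Mass melted = 3277.0 / 339.0 = 9.667 g
Ice remaining = 390.4 − 9.667 = 380.733 g

m_ice remaining = 381 g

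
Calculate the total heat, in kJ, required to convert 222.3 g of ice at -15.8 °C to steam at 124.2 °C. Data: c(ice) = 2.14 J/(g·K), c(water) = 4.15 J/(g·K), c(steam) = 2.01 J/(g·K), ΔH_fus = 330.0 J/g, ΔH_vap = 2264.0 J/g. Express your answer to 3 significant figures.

q1 (heat ice -15.8→0.0 °C): 222.3 × 2.14 × 15.8 = 7516 J
q2 (melt at 0 °C): 222.3 × 330.0 = 73359 J
q3 (heat water 0.0→100.0 °C): 222.3 × 4.15 × 100.0 = 92255 J
q4 (vaporize at 100 °C): 222.3 × 2264.0 = 503287 J
q5 (heat steam 100.0→124.2 °C): 222.3 × 2.01 × 24.2 = 10813 J
Total: 7516 + 73359 + 92255 + 503287 + 10813 = 687230 J = 687 kJ

q = 687 kJ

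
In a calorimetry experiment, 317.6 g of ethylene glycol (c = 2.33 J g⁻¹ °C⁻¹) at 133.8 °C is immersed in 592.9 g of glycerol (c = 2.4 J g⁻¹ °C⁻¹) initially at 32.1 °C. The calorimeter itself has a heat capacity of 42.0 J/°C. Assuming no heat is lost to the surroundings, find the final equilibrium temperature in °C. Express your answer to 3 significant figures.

T_f = 66.2 °C

Heat lost by ethylene glycol = heat gained by glycerol + calorimeter.
(317.6)(2.33)(133.8 − T) = [(592.9)(2.4) + 42.0](T − 32.1)
740.008 (133.8 − T) = 1464.96 (T − 32.1)
99013 − 740.008 T = 1464.96 T − 47025
146038 = 2204.968 T
T = 66.23 °C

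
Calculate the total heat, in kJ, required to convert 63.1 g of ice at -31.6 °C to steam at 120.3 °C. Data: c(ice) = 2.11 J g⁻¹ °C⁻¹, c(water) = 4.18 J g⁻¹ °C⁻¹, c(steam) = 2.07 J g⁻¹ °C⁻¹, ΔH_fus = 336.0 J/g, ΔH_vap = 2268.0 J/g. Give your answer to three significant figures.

q = 198 kJ

q1 (heat ice -31.6→0.0 °C): 63.1 × 2.11 × 31.6 = 4207 J
q2 (melt at 0 °C): 63.1 × 336.0 = 21202 J
q3 (heat water 0.0→100.0 °C): 63.1 × 4.18 × 100.0 = 26376 J
q4 (vaporize at 100 °C): 63.1 × 2268.0 = 143111 J
q5 (heat steam 100.0→120.3 °C): 63.1 × 2.07 × 20.3 = 2652 J
Total: 4207 + 21202 + 26376 + 143111 + 2652 = 197548 J = 198 kJ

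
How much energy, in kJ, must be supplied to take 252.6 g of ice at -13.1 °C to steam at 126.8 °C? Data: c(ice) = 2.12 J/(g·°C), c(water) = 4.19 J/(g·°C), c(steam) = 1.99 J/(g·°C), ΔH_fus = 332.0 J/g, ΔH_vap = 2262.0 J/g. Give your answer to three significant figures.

q1 (heat ice -13.1→0.0 °C): 252.6 × 2.12 × 13.1 = 7015 J
q2 (melt at 0 °C): 252.6 × 332.0 = 83863 J
q3 (heat water 0.0→100.0 °C): 252.6 × 4.19 × 100.0 = 105839 J
q4 (vaporize at 100 °C): 252.6 × 2262.0 = 571381 J
q5 (heat steam 100.0→126.8 °C): 252.6 × 1.99 × 26.8 = 13472 J
Total: 7015 + 83863 + 105839 + 571381 + 13472 = 781570 J = 782 kJ

q = 782 kJ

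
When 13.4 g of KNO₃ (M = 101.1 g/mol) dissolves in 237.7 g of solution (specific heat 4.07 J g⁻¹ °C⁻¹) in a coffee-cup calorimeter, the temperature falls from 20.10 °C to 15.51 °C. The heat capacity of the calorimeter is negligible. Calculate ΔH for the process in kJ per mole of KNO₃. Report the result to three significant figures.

|ΔT| = |15.51 − 20.10| = 4.59 °C
|q_surr| = (237.7 × 4.07) × 4.59 = 967.439 × 4.59 = 4441 J
n(KNO₃) = 13.4 / 101.1 = 0.1325 mol
Temperature fell, so q_rxn = +|q_surr| = 4.441 kJ
ΔH = q_rxn / n = 33.52 kJ/mol

ΔH = 33.5 kJ/mol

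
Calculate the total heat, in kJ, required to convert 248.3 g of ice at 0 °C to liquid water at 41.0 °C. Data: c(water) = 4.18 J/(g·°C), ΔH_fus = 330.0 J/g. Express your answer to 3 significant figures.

q1 (melt at 0 °C): 248.3 × 330.0 = 81939 J
q2 (heat water 0.0→41.0 °C): 248.3 × 4.18 × 41.0 = 42554 J
Total: 81939 + 42554 = 124493 J = 124 kJ

q = 124 kJ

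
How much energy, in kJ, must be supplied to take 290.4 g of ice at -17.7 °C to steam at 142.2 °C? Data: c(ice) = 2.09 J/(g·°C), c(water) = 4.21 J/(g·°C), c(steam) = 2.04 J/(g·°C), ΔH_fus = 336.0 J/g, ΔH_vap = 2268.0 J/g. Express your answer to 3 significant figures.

q = 914 kJ

q1 (heat ice -17.7→0.0 °C): 290.4 × 2.09 × 17.7 = 10743 J
q2 (melt at 0 °C): 290.4 × 336.0 = 97574 J
q3 (heat water 0.0→100.0 °C): 290.4 × 4.21 × 100.0 = 122258 J
q4 (vaporize at 100 °C): 290.4 × 2268.0 = 658627 J
q5 (heat steam 100.0→142.2 °C): 290.4 × 2.04 × 42.2 = 25000 J
Total: 10743 + 97574 + 122258 + 658627 + 25000 = 914202 J = 914 kJ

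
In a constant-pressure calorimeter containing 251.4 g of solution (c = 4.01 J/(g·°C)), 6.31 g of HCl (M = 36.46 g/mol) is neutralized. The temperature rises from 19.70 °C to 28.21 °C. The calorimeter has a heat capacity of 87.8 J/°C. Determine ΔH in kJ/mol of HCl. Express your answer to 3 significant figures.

ΔH = -53.9 kJ/mol

|ΔT| = |28.21 − 19.70| = 8.51 °C
|q_surr| = (251.4 × 4.01 + 87.8) × 8.51 = 1095.914 × 8.51 = 9326 J
n(HCl) = 6.31 / 36.46 = 0.1731 mol
Temperature rose, so q_rxn = −|q_surr| = -9.326 kJ
ΔH = q_rxn / n = -53.88 kJ/mol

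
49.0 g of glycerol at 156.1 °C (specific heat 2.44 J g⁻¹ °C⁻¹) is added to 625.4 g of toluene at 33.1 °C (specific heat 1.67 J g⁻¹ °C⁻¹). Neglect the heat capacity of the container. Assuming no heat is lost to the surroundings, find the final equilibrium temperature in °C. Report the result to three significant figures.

Heat lost by glycerol = heat gained by toluene.
(49.0)(2.44)(156.1 − T) = (625.4)(1.67)(T − 33.1)
119.56 (156.1 − T) = 1044.418 (T − 33.1)
18663 − 119.56 T = 1044.418 T − 34570
53233 = 1163.978 T
T = 45.73 °C

T_f = 45.7 °C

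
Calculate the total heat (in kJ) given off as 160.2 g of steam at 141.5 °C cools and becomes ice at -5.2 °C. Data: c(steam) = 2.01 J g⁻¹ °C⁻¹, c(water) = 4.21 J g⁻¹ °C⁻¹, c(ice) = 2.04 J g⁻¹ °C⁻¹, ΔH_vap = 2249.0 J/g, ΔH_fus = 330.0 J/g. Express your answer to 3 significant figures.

q1 (cool steam 141.5→100 °C): 160.2 × 2.01 × 41.5 = 13363 J
q2 (condense at 100 °C): 160.2 × 2249.0 = 360290 J
q3 (cool water 100→0 °C): 160.2 × 4.21 × 100.0 = 67444 J
q4 (freeze at 0 °C): 160.2 × 330.0 = 52866 J
q5 (cool ice 0→-5.2 °C): 160.2 × 2.04 × 5.2 = 1699 J
Total: 13363 + 360290 + 67444 + 52866 + 1699 = 495662 J = 496 kJ

q = 496 kJ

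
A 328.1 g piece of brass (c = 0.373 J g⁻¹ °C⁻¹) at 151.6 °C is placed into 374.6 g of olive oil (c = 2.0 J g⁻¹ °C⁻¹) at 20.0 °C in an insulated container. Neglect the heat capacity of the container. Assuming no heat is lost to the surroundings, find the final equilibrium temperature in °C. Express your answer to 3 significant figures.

Heat lost by brass = heat gained by olive oil.
(328.1)(0.373)(151.6 − T) = (374.6)(2.0)(T − 20.0)
122.3813 (151.6 − T) = 749.2 (T − 20.0)
18553 − 122.3813 T = 749.2 T − 14984
33537 = 871.5813 T
T = 38.48 °C

T_f = 38.5 °C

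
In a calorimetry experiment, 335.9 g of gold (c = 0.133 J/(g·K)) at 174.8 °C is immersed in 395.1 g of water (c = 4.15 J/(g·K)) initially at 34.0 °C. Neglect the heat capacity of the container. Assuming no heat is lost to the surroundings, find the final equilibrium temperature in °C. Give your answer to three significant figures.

Heat lost by gold = heat gained by water.
(335.9)(0.133)(174.8 − T) = (395.1)(4.15)(T − 34.0)
44.6747 (174.8 − T) = 1639.665 (T − 34.0)
7809.1 − 44.6747 T = 1639.665 T − 55749
63558.1 = 1684.3397 T
T = 37.73 °C

T_f = 37.7 °C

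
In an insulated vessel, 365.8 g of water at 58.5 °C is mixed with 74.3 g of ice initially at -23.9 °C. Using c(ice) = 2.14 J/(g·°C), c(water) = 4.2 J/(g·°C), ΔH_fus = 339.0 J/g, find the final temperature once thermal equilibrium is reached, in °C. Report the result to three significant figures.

T_f = 32.9 °C

Heat to bring ice to 0 °C and melt it: q₁ = 74.3×2.14×23.9 + 74.3×339.0 = 28988 J
Heat the water can supply cooling to 0 °C: 365.8×4.2×58.5 = 89877.1 J > q₁, so all ice melts.
Energy balance: 365.8×4.2×(58.5 − T) = 28988 + 74.3×4.2×(T − 0)
1536.36(58.5 − T) = 28988 + 312.06 T
89877.1 − 28988 = 1848.42 T
T = 60889.1 / 1848.42 = 32.94 °C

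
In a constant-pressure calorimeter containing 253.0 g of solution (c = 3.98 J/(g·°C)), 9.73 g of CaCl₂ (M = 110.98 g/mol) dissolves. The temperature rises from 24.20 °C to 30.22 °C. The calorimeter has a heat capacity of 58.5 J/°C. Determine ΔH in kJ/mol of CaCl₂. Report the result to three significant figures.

|ΔT| = |30.22 − 24.20| = 6.02 °C
|q_surr| = (253.0 × 3.98 + 58.5) × 6.02 = 1065.44 × 6.02 = 6414 J
n(CaCl₂) = 9.73 / 110.98 = 0.08767 mol
Temperature rose, so q_rxn = −|q_surr| = -6.414 kJ
ΔH = q_rxn / n = -73.16 kJ/mol

ΔH = -73.2 kJ/mol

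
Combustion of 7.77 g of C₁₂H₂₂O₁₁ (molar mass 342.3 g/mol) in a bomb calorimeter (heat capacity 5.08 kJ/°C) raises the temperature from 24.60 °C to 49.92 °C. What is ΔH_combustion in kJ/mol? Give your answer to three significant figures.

ΔH = -5670 kJ/mol

ΔT = 49.92 − 24.60 = 25.32 °C
q_cal = C_cal × ΔT = 5.08 × 25.32 = 128.6256 kJ
n = 7.77 / 342.3 = 0.02270 mol
q_rxn = −q_cal = -128.6256 kJ
ΔH = -128.6256 / 0.02270 = -5666 kJ/mol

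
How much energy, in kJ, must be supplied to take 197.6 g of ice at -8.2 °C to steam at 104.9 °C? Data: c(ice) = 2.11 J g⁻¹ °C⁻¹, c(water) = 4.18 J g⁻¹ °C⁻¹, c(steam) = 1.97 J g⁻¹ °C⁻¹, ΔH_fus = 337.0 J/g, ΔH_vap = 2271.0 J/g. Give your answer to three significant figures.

q1 (heat ice -8.2→0.0 °C): 197.6 × 2.11 × 8.2 = 3419 J
q2 (melt at 0 °C): 197.6 × 337.0 = 66591 J
q3 (heat water 0.0→100.0 °C): 197.6 × 4.18 × 100.0 = 82597 J
q4 (vaporize at 100 °C): 197.6 × 2271.0 = 448750 J
q5 (heat steam 100.0→104.9 °C): 197.6 × 1.97 × 4.9 = 1907 J
Total: 3419 + 66591 + 82597 + 448750 + 1907 = 603264 J = 603 kJ

q = 603 kJ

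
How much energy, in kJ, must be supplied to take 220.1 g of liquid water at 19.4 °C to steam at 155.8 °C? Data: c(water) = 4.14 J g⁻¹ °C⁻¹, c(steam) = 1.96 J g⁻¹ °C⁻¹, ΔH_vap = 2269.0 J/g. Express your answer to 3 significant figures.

q1 (heat water 19.4→100.0 °C): 220.1 × 4.14 × 80.6 = 73444 J
q2 (vaporize at 100 °C): 220.1 × 2269.0 = 499407 J
q3 (heat steam 100.0→155.8 °C): 220.1 × 1.96 × 55.8 = 24072 J
Total: 73444 + 499407 + 24072 = 596923 J = 597 kJ

q = 597 kJ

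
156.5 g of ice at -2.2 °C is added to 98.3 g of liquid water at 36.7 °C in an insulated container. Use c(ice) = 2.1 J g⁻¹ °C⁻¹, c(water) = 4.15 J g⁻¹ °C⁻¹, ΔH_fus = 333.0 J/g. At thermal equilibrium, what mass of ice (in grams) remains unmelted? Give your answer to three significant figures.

m_ice remaining = 114 g

Heat to warm all ice to 0 °C: 156.5×2.1×2.2 = 723.03 J
Heat released by water cooling to 0 °C: 98.3×4.15×36.7 = 14972 J
14972 J < 723.03 + 156.5×333.0 = 52837.53 J, so not all ice melts; final T = 0 °C.
Heat left for melting: 14972 − 723.03 = 14248.97 J
Mass melted = 14248.97 / 333.0 = 42.79 g
Ice remaining = 156.5 − 42.79 = 113.71 g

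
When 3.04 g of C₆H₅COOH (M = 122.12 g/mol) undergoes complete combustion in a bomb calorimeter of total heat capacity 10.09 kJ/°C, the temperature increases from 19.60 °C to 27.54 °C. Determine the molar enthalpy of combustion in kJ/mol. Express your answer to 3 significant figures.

ΔH = -3220 kJ/mol

ΔT = 27.54 − 19.60 = 7.94 °C
q_cal = C_cal × ΔT = 10.09 × 7.94 = 80.1146 kJ
n = 3.04 / 122.12 = 0.02489 mol
q_rxn = −q_cal = -80.1146 kJ
ΔH = -80.1146 / 0.02489 = -3219 kJ/mol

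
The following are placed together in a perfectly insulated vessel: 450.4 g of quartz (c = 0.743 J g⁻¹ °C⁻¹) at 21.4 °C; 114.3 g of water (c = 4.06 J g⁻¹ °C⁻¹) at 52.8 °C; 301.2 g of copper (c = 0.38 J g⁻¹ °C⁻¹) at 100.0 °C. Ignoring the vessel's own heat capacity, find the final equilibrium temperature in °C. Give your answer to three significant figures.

Σ mᵢcᵢ(T − Tᵢ) = 0  ⇒  T = Σ mᵢcᵢTᵢ / Σ mᵢcᵢ
Σ mᵢcᵢ = 450.4×0.743 + 114.3×4.06 + 301.2×0.38 = 913.1612
Σ mᵢcᵢTᵢ = 334.6472×21.4 + 464.058×52.8 + 114.456×100.0 = 43109
T = 43109 / 913.1612 = 47.21 °C

T_f = 47.2 °C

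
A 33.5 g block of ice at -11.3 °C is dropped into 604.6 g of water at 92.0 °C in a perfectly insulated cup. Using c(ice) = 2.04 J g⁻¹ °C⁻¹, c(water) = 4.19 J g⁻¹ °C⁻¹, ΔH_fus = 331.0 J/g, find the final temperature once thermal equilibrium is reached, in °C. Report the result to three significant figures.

Heat to bring ice to 0 °C and melt it: q₁ = 33.5×2.04×11.3 + 33.5×331.0 = 11861 J
Heat the water can supply cooling to 0 °C: 604.6×4.19×92.0 = 233061 J > q₁, so all ice melts.
Energy balance: 604.6×4.19×(92.0 − T) = 11861 + 33.5×4.19×(T − 0)
2533.274(92.0 − T) = 11861 + 140.365 T
233061 − 11861 = 2673.639 T
T = 221200 / 2673.639 = 82.73 °C

T_f = 82.7 °C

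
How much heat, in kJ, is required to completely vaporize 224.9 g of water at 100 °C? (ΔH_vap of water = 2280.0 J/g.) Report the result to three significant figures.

q = m × ΔH_vap = 224.9 × 2280.0 = 512800 J = 513 kJ

q = 513 kJ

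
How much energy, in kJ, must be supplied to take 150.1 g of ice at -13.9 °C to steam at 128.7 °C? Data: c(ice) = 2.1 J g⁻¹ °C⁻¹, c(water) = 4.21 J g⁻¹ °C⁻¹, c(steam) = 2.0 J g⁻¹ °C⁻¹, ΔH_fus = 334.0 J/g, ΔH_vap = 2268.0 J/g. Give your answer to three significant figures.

q = 467 kJ

q1 (heat ice -13.9→0.0 °C): 150.1 × 2.1 × 13.9 = 4381 J
q2 (melt at 0 °C): 150.1 × 334.0 = 50133 J
q3 (heat water 0.0→100.0 °C): 150.1 × 4.21 × 100.0 = 63192 J
q4 (vaporize at 100 °C): 150.1 × 2268.0 = 340427 J
q5 (heat steam 100.0→128.7 °C): 150.1 × 2.0 × 28.7 = 8616 J
Total: 4381 + 50133 + 63192 + 340427 + 8616 = 466749 J = 467 kJ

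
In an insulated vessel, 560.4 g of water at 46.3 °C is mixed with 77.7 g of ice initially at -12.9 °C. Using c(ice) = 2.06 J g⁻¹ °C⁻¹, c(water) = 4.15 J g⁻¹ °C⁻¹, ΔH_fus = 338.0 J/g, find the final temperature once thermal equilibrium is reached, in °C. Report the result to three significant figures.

T_f = 30.0 °C

Heat to bring ice to 0 °C and melt it: q₁ = 77.7×2.06×12.9 + 77.7×338.0 = 28327 J
Heat the water can supply cooling to 0 °C: 560.4×4.15×46.3 = 107678 J > q₁, so all ice melts.
Energy balance: 560.4×4.15×(46.3 − T) = 28327 + 77.7×4.15×(T − 0)
2325.66(46.3 − T) = 28327 + 322.455 T
107678 − 28327 = 2648.115 T
T = 79351 / 2648.115 = 29.97 °C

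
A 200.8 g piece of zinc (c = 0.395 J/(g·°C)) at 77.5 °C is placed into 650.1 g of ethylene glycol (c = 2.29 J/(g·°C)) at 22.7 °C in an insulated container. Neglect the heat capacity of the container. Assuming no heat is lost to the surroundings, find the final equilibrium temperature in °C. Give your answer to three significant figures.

T_f = 25.5 °C

Heat lost by zinc = heat gained by ethylene glycol.
(200.8)(0.395)(77.5 − T) = (650.1)(2.29)(T − 22.7)
79.316 (77.5 − T) = 1488.729 (T − 22.7)
6147.0 − 79.316 T = 1488.729 T − 33794
39941.0 = 1568.045 T
T = 25.47 °C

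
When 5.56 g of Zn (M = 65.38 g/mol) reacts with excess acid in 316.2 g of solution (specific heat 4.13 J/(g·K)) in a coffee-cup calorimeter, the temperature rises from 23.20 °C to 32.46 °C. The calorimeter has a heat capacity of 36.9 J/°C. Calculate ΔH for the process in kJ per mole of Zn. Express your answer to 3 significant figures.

ΔH = -146 kJ/mol

|ΔT| = |32.46 − 23.20| = 9.26 °C
|q_surr| = (316.2 × 4.13 + 36.9) × 9.26 = 1342.806 × 9.26 = 12430 J
n(Zn) = 5.56 / 65.38 = 0.08504 mol
Temperature rose, so q_rxn = −|q_surr| = -12.43 kJ
ΔH = q_rxn / n = -146.2 kJ/mol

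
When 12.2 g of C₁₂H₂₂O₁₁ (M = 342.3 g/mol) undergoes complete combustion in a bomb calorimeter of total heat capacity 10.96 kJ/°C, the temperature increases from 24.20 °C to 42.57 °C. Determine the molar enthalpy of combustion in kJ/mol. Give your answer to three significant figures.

ΔH = -5650 kJ/mol

ΔT = 42.57 − 24.20 = 18.37 °C
q_cal = C_cal × ΔT = 10.96 × 18.37 = 201.3352 kJ
n = 12.2 / 342.3 = 0.03564 mol
q_rxn = −q_cal = -201.3352 kJ
ΔH = -201.3352 / 0.03564 = -5649 kJ/mol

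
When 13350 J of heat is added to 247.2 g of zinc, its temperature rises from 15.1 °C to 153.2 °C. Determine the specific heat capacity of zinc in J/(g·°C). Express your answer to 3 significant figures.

c = q / (m ΔT) = 13350 / (247.2 × 138.1)
c = 13350 / 34138.32 = 0.391 J/(g·°C)

c = 0.391 J/(g·°C)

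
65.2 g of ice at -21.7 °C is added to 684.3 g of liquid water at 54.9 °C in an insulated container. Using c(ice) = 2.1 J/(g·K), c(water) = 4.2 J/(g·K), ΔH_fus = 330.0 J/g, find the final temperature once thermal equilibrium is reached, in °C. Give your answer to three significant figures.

T_f = 42.3 °C

Heat to bring ice to 0 °C and melt it: q₁ = 65.2×2.1×21.7 + 65.2×330.0 = 24487 J
Heat the water can supply cooling to 0 °C: 684.3×4.2×54.9 = 157786 J > q₁, so all ice melts.
Energy balance: 684.3×4.2×(54.9 − T) = 24487 + 65.2×4.2×(T − 0)
2874.06(54.9 − T) = 24487 + 273.84 T
157786 − 24487 = 3147.90 T
T = 133299 / 3147.90 = 42.345 °C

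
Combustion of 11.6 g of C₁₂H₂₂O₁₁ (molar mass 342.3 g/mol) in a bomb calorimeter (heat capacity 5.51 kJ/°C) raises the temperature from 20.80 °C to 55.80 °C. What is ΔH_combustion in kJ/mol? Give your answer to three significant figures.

ΔH = -5690 kJ/mol

ΔT = 55.80 − 20.80 = 35.00 °C
q_cal = C_cal × ΔT = 5.51 × 35.00 = 192.85 kJ
n = 11.6 / 342.3 = 0.03389 mol
q_rxn = −q_cal = -192.85 kJ
ΔH = -192.85 / 0.03389 = -5690 kJ/mol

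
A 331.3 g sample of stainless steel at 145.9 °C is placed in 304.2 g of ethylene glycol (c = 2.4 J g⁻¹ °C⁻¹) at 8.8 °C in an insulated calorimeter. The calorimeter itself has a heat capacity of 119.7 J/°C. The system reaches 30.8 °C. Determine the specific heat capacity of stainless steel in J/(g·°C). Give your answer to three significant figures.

c = 0.490 J/(g·°C)

q_gained = (304.2 × 2.4 + 119.7) × (30.8 − 8.8) = 18700 J
q_lost = 331.3 × c × (145.9 − 30.8) = 38132.63 c
Set equal: c = 18700 / 38132.63 = 0.490 J/(g·°C)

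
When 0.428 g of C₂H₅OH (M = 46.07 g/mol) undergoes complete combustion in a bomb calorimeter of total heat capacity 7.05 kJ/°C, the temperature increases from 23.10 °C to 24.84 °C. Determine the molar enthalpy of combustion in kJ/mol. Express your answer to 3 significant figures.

ΔH = -1320 kJ/mol

ΔT = 24.84 − 23.10 = 1.74 °C
q_cal = C_cal × ΔT = 7.05 × 1.74 = 12.267 kJ
n = 0.428 / 46.07 = 0.009290 mol
q_rxn = −q_cal = -12.267 kJ
ΔH = -12.267 / 0.009290 = -1320 kJ/mol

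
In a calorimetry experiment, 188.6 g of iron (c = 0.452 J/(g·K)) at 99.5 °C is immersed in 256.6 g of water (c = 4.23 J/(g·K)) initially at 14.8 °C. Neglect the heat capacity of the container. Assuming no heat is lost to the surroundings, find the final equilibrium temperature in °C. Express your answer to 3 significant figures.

T_f = 21.0 °C

Heat lost by iron = heat gained by water.
(188.6)(0.452)(99.5 − T) = (256.6)(4.23)(T − 14.8)
85.2472 (99.5 − T) = 1085.418 (T − 14.8)
8482.1 − 85.2472 T = 1085.418 T − 16064
24546.1 = 1170.6652 T
T = 20.97 °C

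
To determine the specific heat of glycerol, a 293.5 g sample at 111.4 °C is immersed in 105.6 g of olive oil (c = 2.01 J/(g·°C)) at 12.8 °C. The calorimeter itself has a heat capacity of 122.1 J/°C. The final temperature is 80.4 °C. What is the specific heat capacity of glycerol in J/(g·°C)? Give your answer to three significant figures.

c = 2.48 J/(g·°C)

q_gained = (105.6 × 2.01 + 122.1) × (80.4 − 12.8) = 22600 J
q_lost = 293.5 × c × (111.4 − 80.4) = 9098.5 c
Set equal: c = 22600 / 9098.5 = 2.48 J/(g·°C)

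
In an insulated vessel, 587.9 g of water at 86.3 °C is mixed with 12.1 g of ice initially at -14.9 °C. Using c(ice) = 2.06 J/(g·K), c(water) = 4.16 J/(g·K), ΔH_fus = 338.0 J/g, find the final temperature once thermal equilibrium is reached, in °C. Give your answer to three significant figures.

T_f = 82.8 °C

Heat to bring ice to 0 °C and melt it: q₁ = 12.1×2.06×14.9 + 12.1×338.0 = 4461.2 J
Heat the water can supply cooling to 0 °C: 587.9×4.16×86.3 = 211061 J > q₁, so all ice melts.
Energy balance: 587.9×4.16×(86.3 − T) = 4461.2 + 12.1×4.16×(T − 0)
2445.664(86.3 − T) = 4461.2 + 50.336 T
211061 − 4461.2 = 2496.000 T
T = 206599.8 / 2496.000 = 82.77 °C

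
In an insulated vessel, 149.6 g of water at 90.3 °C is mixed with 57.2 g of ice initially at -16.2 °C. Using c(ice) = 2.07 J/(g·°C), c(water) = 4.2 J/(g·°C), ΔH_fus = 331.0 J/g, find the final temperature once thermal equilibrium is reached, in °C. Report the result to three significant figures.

Heat to bring ice to 0 °C and melt it: q₁ = 57.2×2.07×16.2 + 57.2×331.0 = 20851 J
Heat the water can supply cooling to 0 °C: 149.6×4.2×90.3 = 56737.3 J > q₁, so all ice melts.
Energy balance: 149.6×4.2×(90.3 − T) = 20851 + 57.2×4.2×(T − 0)
628.32(90.3 − T) = 20851 + 240.24 T
56737.3 − 20851 = 868.56 T
T = 35886.3 / 868.56 = 41.32 °C

T_f = 41.3 °C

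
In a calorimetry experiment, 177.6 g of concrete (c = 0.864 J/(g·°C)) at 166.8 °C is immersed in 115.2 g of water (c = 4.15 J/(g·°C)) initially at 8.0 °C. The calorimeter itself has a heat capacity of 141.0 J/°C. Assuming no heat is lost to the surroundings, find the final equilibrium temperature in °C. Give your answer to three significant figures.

T_f = 39.5 °C

Heat lost by concrete = heat gained by water + calorimeter.
(177.6)(0.864)(166.8 − T) = [(115.2)(4.15) + 141.0](T − 8.0)
153.4464 (166.8 − T) = 619.08 (T − 8.0)
25595 − 153.4464 T = 619.08 T − 4952.6
30547.6 = 772.5264 T
T = 39.54 °C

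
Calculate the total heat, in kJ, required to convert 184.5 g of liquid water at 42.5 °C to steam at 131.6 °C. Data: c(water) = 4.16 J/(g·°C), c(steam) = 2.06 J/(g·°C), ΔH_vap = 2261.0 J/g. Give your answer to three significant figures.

q1 (heat water 42.5→100.0 °C): 184.5 × 4.16 × 57.5 = 44132 J
q2 (vaporize at 100 °C): 184.5 × 2261.0 = 417155 J
q3 (heat steam 100.0→131.6 °C): 184.5 × 2.06 × 31.6 = 12010 J
Total: 44132 + 417155 + 12010 = 473297 J = 473 kJ

q = 473 kJ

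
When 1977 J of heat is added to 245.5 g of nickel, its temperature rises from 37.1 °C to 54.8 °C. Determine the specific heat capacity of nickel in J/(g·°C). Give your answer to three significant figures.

c = 0.455 J/(g·°C)

c = q / (m ΔT) = 1977 / (245.5 × 17.7)
c = 1977 / 4345.35 = 0.455 J/(g·°C)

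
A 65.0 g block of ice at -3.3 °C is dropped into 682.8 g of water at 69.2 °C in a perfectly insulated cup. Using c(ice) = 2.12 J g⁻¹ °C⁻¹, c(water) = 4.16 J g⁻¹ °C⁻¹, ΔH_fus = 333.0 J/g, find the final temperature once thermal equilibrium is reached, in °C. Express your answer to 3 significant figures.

Heat to bring ice to 0 °C and melt it: q₁ = 65.0×2.12×3.3 + 65.0×333.0 = 22100 J
Heat the water can supply cooling to 0 °C: 682.8×4.16×69.2 = 196559 J > q₁, so all ice melts.
Energy balance: 682.8×4.16×(69.2 − T) = 22100 + 65.0×4.16×(T − 0)
2840.448(69.2 − T) = 22100 + 270.4 T
196559 − 22100 = 3110.848 T
T = 174459 / 3110.848 = 56.08 °C

T_f = 56.1 °C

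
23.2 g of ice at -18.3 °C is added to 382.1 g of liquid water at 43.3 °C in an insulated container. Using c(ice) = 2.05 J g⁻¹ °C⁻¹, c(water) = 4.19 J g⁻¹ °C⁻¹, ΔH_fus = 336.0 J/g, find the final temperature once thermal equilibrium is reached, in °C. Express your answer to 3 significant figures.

T_f = 35.7 °C

Heat to bring ice to 0 °C and melt it: q₁ = 23.2×2.05×18.3 + 23.2×336.0 = 8665.5 J
Heat the water can supply cooling to 0 °C: 382.1×4.19×43.3 = 69323.3 J > q₁, so all ice melts.
Energy balance: 382.1×4.19×(43.3 − T) = 8665.5 + 23.2×4.19×(T − 0)
1600.999(43.3 − T) = 8665.5 + 97.208 T
69323.3 − 8665.5 = 1698.207 T
T = 60657.8 / 1698.207 = 35.72 °C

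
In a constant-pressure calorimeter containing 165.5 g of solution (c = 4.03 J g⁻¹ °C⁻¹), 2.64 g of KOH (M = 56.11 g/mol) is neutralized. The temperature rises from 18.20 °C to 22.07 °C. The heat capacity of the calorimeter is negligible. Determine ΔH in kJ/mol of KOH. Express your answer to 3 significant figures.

|ΔT| = |22.07 − 18.20| = 3.87 °C
|q_surr| = (165.5 × 4.03) × 3.87 = 666.965 × 3.87 = 2581 J
n(KOH) = 2.64 / 56.11 = 0.04705 mol
Temperature rose, so q_rxn = −|q_surr| = -2.581 kJ
ΔH = q_rxn / n = -54.86 kJ/mol

ΔH = -54.9 kJ/mol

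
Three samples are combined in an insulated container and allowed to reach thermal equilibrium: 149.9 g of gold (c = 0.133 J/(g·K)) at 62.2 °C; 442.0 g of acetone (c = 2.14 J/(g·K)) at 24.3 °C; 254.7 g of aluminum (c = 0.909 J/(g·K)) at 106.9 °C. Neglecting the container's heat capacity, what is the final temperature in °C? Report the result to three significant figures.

Σ mᵢcᵢ(T − Tᵢ) = 0  ⇒  T = Σ mᵢcᵢTᵢ / Σ mᵢcᵢ
Σ mᵢcᵢ = 149.9×0.133 + 442.0×2.14 + 254.7×0.909 = 1197.3390
Σ mᵢcᵢTᵢ = 19.9367×62.2 + 945.88×24.3 + 231.5223×106.9 = 48975
T = 48975 / 1197.3390 = 40.90 °C

T_f = 40.9 °C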